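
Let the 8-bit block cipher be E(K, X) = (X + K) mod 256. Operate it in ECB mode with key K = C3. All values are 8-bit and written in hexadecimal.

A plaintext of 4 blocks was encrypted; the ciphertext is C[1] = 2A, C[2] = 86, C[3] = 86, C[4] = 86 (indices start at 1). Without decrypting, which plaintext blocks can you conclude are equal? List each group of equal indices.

P[2] = P[3] = P[4]

ECB encrypts each block independently with the same key, so equal ciphertext blocks imply equal plaintext blocks.
C[2] = C[3] = C[4] = 86, so P[2] = P[3] = P[4].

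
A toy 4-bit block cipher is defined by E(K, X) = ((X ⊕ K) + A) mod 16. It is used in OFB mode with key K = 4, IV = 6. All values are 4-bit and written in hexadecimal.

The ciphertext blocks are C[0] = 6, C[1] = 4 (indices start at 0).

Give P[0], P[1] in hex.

OFB decryption: S_i = E(K, S_{i−1}) with S_{−1} = IV; P_i = C_i ⊕ S_i.
P[0]: S = E(K, 6) = C; 6 ⊕ C = A.
P[1]: S = E(K, C) = 2; 4 ⊕ 2 = 6.

P[0] = A, P[1] = 6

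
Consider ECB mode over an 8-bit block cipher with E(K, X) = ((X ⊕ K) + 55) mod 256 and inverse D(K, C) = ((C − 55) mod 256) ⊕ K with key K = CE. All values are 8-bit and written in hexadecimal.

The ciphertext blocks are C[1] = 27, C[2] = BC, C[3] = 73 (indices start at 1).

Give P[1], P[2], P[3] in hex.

P[1] = 1C, P[2] = A9, P[3] = D0

ECB decryption: P_i = D(K, C_i).
P[1]: D(K, 27) = 1C.
P[2]: D(K, BC) = A9.
P[3]: D(K, 73) = D0.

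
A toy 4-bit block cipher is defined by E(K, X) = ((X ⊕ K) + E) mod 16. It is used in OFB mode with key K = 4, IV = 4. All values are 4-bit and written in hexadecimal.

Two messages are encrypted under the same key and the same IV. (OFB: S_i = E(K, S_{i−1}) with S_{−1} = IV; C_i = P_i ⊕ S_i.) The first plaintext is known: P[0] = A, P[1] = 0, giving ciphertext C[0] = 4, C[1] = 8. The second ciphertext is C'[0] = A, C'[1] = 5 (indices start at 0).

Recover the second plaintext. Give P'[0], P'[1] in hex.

In OFB with a reused IV, both messages share the same keystream S_i, so C_i ⊕ C'_i = P_i ⊕ P'_i and thus P'_i = P_i ⊕ C_i ⊕ C'_i.
P'[0]: A ⊕ 4 ⊕ A = 4.
P'[1]: 0 ⊕ 8 ⊕ 5 = D.

P'[0] = 4, P'[1] = D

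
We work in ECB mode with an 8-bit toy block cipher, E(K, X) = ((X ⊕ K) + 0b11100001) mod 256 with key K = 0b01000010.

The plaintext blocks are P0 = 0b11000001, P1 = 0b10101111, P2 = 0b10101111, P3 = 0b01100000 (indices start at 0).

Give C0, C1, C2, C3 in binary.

ECB encryption: C_i = E(K, P_i).
C0: E(K, 0b11000001) = 0b01100100.
C1: E(K, 0b10101111) = 0b11001110.
C2: E(K, 0b10101111) = 0b11001110.
C3: E(K, 0b01100000) = 0b00000011.

C0 = 0b01100100, C1 = 0b11001110, C2 = 0b11001110, C3 = 0b00000011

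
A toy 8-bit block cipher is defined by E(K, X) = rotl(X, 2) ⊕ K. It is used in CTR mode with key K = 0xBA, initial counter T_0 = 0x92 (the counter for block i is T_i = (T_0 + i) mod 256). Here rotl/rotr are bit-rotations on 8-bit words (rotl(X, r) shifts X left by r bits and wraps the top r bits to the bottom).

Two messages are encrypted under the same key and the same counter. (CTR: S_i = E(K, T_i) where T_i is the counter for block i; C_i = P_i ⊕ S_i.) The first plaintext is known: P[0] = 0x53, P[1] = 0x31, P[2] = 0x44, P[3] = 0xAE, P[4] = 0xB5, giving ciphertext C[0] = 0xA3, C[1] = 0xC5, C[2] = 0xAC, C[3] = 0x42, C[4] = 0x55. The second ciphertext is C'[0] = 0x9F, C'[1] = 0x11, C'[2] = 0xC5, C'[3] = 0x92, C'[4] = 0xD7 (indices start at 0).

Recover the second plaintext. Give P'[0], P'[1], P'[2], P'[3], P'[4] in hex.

P'[0] = 0x6F, P'[1] = 0xE5, P'[2] = 0x2D, P'[3] = 0x7E, P'[4] = 0x37

In CTR with a reused counter, both messages share the same keystream S_i, so C_i ⊕ C'_i = P_i ⊕ P'_i and thus P'_i = P_i ⊕ C_i ⊕ C'_i.
P'[0]: 0x53 ⊕ 0xA3 ⊕ 0x9F = 0x6F.
P'[1]: 0x31 ⊕ 0xC5 ⊕ 0x11 = 0xE5.
P'[2]: 0x44 ⊕ 0xAC ⊕ 0xC5 = 0x2D.
P'[3]: 0xAE ⊕ 0x42 ⊕ 0x92 = 0x7E.
P'[4]: 0xB5 ⊕ 0x55 ⊕ 0xD7 = 0x37.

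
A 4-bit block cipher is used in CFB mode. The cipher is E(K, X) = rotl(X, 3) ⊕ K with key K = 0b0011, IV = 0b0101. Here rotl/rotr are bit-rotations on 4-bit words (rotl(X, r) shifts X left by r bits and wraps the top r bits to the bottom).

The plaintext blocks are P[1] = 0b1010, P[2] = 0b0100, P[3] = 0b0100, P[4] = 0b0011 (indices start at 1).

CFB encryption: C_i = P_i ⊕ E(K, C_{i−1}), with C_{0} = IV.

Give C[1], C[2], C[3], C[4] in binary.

C[1] = 0b0011, C[2] = 0b1110, C[3] = 0b0000, C[4] = 0b0000

C[1]: E(K, 0b0101) = 0b1001; 0b1010 ⊕ 0b1001 = 0b0011.
C[2]: E(K, 0b0011) = 0b1010; 0b0100 ⊕ 0b1010 = 0b1110.
C[3]: E(K, 0b1110) = 0b0100; 0b0100 ⊕ 0b0100 = 0b0000.
C[4]: E(K, 0b0000) = 0b0011; 0b0011 ⊕ 0b0011 = 0b0000.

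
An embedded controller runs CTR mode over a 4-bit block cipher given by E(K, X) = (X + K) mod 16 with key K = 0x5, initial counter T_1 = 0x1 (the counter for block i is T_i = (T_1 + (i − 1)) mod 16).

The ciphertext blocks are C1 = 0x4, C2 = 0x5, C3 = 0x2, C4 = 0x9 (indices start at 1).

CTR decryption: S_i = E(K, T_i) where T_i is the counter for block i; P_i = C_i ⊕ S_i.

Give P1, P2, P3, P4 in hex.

P1: T = 0x1, S = E(K, T) = 0x6; 0x4 ⊕ 0x6 = 0x2.
P2: T = 0x2, S = E(K, T) = 0x7; 0x5 ⊕ 0x7 = 0x2.
P3: T = 0x3, S = E(K, T) = 0x8; 0x2 ⊕ 0x8 = 0xA.
P4: T = 0x4, S = E(K, T) = 0x9; 0x9 ⊕ 0x9 = 0x0.

P1 = 0x2, P2 = 0x2, P3 = 0xA, P4 = 0x0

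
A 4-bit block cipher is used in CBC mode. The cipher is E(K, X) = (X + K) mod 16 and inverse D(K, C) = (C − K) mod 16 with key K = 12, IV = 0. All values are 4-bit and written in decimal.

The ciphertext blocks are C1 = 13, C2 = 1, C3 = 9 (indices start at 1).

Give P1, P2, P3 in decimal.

P1 = 1, P2 = 8, P3 = 12

CBC decryption: P_i = D(K, C_i) ⊕ C_{i−1}, with C_{0} = IV.
P1: D(K, 13) = 1; 1 ⊕ 0 = 1.
P2: D(K, 1) = 5; 5 ⊕ 13 = 8.
P3: D(K, 9) = 13; 13 ⊕ 1 = 12.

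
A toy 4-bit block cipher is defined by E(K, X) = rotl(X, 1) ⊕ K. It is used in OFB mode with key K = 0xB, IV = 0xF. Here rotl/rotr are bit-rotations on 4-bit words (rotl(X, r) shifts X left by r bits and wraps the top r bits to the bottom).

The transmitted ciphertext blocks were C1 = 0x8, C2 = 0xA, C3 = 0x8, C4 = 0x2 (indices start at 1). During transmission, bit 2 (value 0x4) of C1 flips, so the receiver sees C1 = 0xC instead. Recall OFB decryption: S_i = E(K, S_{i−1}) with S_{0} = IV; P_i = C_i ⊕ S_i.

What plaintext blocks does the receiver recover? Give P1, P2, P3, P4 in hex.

P1 = 0x8, P2 = 0x9, P3 = 0x5, P4 = 0x2

Only C1 changed, to 0xC. In OFB, a change in C_i flips the same bit in P_i only; the keystream is unaffected. Decrypting the received ciphertext:
P1: S = E(K, 0xF) = 0x4; 0xC ⊕ 0x4 = 0x8.
P2: S = E(K, 0x4) = 0x3; 0xA ⊕ 0x3 = 0x9.
P3: S = E(K, 0x3) = 0xD; 0x8 ⊕ 0xD = 0x5.
P4: S = E(K, 0xD) = 0x0; 0x2 ⊕ 0x0 = 0x2.
Blocks that differ from the original plaintext: P1.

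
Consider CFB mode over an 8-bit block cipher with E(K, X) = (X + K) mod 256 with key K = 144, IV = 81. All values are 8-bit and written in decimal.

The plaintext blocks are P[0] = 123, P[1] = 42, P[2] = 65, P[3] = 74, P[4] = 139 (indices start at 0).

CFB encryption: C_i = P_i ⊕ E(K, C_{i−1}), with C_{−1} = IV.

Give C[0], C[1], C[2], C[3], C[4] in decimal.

C[0] = 154, C[1] = 0, C[2] = 209, C[3] = 43, C[4] = 48

C[0]: E(K, 81) = 225; 123 ⊕ 225 = 154.
C[1]: E(K, 154) = 42; 42 ⊕ 42 = 0.
C[2]: E(K, 0) = 144; 65 ⊕ 144 = 209.
C[3]: E(K, 209) = 97; 74 ⊕ 97 = 43.
C[4]: E(K, 43) = 187; 139 ⊕ 187 = 48.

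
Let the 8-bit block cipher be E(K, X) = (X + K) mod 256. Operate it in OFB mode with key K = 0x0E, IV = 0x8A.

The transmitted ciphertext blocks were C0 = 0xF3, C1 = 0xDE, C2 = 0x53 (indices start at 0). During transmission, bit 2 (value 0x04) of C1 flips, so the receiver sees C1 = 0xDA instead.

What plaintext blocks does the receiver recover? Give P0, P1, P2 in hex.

OFB decryption: S_i = E(K, S_{i−1}) with S_{−1} = IV; P_i = C_i ⊕ S_i.
Only C1 changed, to 0xDA. In OFB, a change in C_i flips the same bit in P_i only; the keystream is unaffected. Decrypting the received ciphertext:
P0: S = E(K, 0x8A) = 0x98; 0xF3 ⊕ 0x98 = 0x6B.
P1: S = E(K, 0x98) = 0xA6; 0xDA ⊕ 0xA6 = 0x7C.
P2: S = E(K, 0xA6) = 0xB4; 0x53 ⊕ 0xB4 = 0xE7.
Blocks that differ from the original plaintext: P1.

P0 = 0x6B, P1 = 0x7C, P2 = 0xE7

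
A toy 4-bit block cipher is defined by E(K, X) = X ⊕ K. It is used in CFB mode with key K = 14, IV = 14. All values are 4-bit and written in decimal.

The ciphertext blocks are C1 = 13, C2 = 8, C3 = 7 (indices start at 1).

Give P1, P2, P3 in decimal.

P1 = 13, P2 = 11, P3 = 1

CFB decryption: P_i = C_i ⊕ E(K, C_{i−1}), with C_{0} = IV.
P1: E(K, 14) = 0; 13 ⊕ 0 = 13.
P2: E(K, 13) = 3; 8 ⊕ 3 = 11.
P3: E(K, 8) = 6; 7 ⊕ 6 = 1.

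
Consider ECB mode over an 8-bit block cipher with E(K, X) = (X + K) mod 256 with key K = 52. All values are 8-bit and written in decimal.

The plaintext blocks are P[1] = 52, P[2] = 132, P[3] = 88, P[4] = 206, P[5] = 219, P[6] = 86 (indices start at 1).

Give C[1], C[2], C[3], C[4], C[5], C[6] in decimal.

ECB encryption: C_i = E(K, P_i).
C[1]: E(K, 52) = 104.
C[2]: E(K, 132) = 184.
C[3]: E(K, 88) = 140.
C[4]: E(K, 206) = 2.
C[5]: E(K, 219) = 15.
C[6]: E(K, 86) = 138.

C[1] = 104, C[2] = 184, C[3] = 140, C[4] = 2, C[5] = 15, C[6] = 138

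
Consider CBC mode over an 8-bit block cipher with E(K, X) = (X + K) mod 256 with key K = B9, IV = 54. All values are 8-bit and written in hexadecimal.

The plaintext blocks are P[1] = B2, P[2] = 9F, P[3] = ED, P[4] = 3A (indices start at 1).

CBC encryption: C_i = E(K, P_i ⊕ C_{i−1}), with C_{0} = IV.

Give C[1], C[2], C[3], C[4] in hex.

C[1] = 9F, C[2] = B9, C[3] = 0D, C[4] = F0

C[1]: P[1] ⊕ 54 = E6; E(K, E6) = 9F.
C[2]: P[2] ⊕ 9F = 00; E(K, 00) = B9.
C[3]: P[3] ⊕ B9 = 54; E(K, 54) = 0D.
C[4]: P[4] ⊕ 0D = 37; E(K, 37) = F0.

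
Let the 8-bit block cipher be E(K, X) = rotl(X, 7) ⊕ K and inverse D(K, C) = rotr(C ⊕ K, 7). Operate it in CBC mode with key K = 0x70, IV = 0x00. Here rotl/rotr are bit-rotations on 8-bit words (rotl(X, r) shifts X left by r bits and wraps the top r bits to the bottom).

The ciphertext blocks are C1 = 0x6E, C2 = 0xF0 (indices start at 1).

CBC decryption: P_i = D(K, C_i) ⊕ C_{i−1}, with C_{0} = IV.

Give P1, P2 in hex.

P1 = 0x3C, P2 = 0x6F

P1: D(K, 0x6E) = 0x3C; 0x3C ⊕ 0x00 = 0x3C.
P2: D(K, 0xF0) = 0x01; 0x01 ⊕ 0x6E = 0x6F.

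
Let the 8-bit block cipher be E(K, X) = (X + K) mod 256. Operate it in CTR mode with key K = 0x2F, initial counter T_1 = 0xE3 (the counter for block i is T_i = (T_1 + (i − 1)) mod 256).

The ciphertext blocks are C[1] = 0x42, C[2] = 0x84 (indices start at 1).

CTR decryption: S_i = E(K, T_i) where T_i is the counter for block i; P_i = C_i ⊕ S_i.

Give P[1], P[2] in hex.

P[1]: T = 0xE3, S = E(K, T) = 0x12; 0x42 ⊕ 0x12 = 0x50.
P[2]: T = 0xE4, S = E(K, T) = 0x13; 0x84 ⊕ 0x13 = 0x97.

P[1] = 0x50, P[2] = 0x97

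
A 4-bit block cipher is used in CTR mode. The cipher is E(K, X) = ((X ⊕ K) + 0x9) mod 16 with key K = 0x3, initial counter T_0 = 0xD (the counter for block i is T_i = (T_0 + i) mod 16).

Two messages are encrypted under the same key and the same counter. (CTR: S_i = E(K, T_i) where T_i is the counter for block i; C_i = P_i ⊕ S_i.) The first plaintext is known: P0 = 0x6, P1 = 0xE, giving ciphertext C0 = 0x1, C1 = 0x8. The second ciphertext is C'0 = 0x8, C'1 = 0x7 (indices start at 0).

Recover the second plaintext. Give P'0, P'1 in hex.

P'0 = 0xF, P'1 = 0x1

In CTR with a reused counter, both messages share the same keystream S_i, so C_i ⊕ C'_i = P_i ⊕ P'_i and thus P'_i = P_i ⊕ C_i ⊕ C'_i.
P'0: 0x6 ⊕ 0x1 ⊕ 0x8 = 0xF.
P'1: 0xE ⊕ 0x8 ⊕ 0x7 = 0x1.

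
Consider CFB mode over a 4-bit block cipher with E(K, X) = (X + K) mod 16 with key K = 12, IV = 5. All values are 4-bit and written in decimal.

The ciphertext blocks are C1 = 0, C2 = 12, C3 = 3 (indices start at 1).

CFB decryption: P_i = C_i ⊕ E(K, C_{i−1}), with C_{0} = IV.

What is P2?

P2 = 0

P2: E(K, 0) = 12; 12 ⊕ 12 = 0.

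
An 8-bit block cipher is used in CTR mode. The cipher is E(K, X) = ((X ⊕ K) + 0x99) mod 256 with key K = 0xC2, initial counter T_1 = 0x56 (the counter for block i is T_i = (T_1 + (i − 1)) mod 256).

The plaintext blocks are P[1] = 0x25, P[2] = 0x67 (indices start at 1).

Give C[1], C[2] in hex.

CTR encryption: S_i = E(K, T_i) where T_i is the counter for block i; C_i = P_i ⊕ S_i.
C[1]: T = 0x56, S = E(K, T) = 0x2D; 0x25 ⊕ 0x2D = 0x08.
C[2]: T = 0x57, S = E(K, T) = 0x2E; 0x67 ⊕ 0x2E = 0x49.

C[1] = 0x08, C[2] = 0x49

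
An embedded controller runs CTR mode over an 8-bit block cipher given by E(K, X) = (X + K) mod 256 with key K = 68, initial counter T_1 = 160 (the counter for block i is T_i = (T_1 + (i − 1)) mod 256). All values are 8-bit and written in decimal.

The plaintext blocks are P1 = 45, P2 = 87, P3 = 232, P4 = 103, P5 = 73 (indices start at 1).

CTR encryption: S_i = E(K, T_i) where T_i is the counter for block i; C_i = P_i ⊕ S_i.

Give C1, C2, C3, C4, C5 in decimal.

C1 = 201, C2 = 178, C3 = 14, C4 = 128, C5 = 161

C1: T = 160, S = E(K, T) = 228; 45 ⊕ 228 = 201.
C2: T = 161, S = E(K, T) = 229; 87 ⊕ 229 = 178.
C3: T = 162, S = E(K, T) = 230; 232 ⊕ 230 = 14.
C4: T = 163, S = E(K, T) = 231; 103 ⊕ 231 = 128.
C5: T = 164, S = E(K, T) = 232; 73 ⊕ 232 = 161.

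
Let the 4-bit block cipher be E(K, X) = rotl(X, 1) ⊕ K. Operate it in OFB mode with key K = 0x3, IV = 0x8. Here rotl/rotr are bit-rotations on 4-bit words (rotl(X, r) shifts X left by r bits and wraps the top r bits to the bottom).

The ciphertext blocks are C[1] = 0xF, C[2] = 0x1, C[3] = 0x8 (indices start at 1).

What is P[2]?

P[2] = 0x6

OFB decryption: S_i = E(K, S_{i−1}) with S_{0} = IV; P_i = C_i ⊕ S_i.
P[1]: S = E(K, 0x8) = 0x2; 0xF ⊕ 0x2 = 0xD.
P[2]: S = E(K, 0x2) = 0x7; 0x1 ⊕ 0x7 = 0x6.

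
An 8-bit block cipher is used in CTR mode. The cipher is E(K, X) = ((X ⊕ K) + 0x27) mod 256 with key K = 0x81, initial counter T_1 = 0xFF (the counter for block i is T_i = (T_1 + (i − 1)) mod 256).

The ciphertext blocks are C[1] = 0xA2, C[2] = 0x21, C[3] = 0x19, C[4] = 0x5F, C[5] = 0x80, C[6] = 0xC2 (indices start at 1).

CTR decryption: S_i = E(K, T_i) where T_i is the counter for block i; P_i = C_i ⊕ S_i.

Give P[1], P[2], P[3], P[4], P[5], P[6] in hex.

P[1]: T = 0xFF, S = E(K, T) = 0xA5; 0xA2 ⊕ 0xA5 = 0x07.
P[2]: T = 0x00, S = E(K, T) = 0xA8; 0x21 ⊕ 0xA8 = 0x89.
P[3]: T = 0x01, S = E(K, T) = 0xA7; 0x19 ⊕ 0xA7 = 0xBE.
P[4]: T = 0x02, S = E(K, T) = 0xAA; 0x5F ⊕ 0xAA = 0xF5.
P[5]: T = 0x03, S = E(K, T) = 0xA9; 0x80 ⊕ 0xA9 = 0x29.
P[6]: T = 0x04, S = E(K, T) = 0xAC; 0xC2 ⊕ 0xAC = 0x6E.

P[1] = 0x07, P[2] = 0x89, P[3] = 0xBE, P[4] = 0xF5, P[5] = 0x29, P[6] = 0x6E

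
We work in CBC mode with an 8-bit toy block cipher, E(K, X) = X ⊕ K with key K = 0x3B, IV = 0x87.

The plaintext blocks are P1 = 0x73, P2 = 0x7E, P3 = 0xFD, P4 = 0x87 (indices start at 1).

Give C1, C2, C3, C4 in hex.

CBC encryption: C_i = E(K, P_i ⊕ C_{i−1}), with C_{0} = IV.
C1: P1 ⊕ 0x87 = 0xF4; E(K, 0xF4) = 0xCF.
C2: P2 ⊕ 0xCF = 0xB1; E(K, 0xB1) = 0x8A.
C3: P3 ⊕ 0x8A = 0x77; E(K, 0x77) = 0x4C.
C4: P4 ⊕ 0x4C = 0xCB; E(K, 0xCB) = 0xF0.

C1 = 0xCF, C2 = 0x8A, C3 = 0x4C, C4 = 0xF0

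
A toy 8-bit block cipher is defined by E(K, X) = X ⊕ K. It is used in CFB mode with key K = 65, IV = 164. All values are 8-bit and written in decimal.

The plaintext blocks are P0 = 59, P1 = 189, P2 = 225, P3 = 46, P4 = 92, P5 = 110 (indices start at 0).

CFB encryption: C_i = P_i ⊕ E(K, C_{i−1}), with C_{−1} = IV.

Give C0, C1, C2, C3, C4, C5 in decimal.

C0: E(K, 164) = 229; 59 ⊕ 229 = 222.
C1: E(K, 222) = 159; 189 ⊕ 159 = 34.
C2: E(K, 34) = 99; 225 ⊕ 99 = 130.
C3: E(K, 130) = 195; 46 ⊕ 195 = 237.
C4: E(K, 237) = 172; 92 ⊕ 172 = 240.
C5: E(K, 240) = 177; 110 ⊕ 177 = 223.

C0 = 222, C1 = 34, C2 = 130, C3 = 237, C4 = 240, C5 = 223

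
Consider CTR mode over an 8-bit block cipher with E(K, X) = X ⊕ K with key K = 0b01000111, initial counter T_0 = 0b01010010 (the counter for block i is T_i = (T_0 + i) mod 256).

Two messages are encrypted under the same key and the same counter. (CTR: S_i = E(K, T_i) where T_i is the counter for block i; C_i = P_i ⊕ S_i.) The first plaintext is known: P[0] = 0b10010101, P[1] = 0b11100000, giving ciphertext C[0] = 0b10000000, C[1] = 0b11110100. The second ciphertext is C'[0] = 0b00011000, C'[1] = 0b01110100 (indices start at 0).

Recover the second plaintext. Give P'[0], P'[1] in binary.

In CTR with a reused counter, both messages share the same keystream S_i, so C_i ⊕ C'_i = P_i ⊕ P'_i and thus P'_i = P_i ⊕ C_i ⊕ C'_i.
P'[0]: 0b10010101 ⊕ 0b10000000 ⊕ 0b00011000 = 0b00001101.
P'[1]: 0b11100000 ⊕ 0b11110100 ⊕ 0b01110100 = 0b01100000.

P'[0] = 0b00001101, P'[1] = 0b01100000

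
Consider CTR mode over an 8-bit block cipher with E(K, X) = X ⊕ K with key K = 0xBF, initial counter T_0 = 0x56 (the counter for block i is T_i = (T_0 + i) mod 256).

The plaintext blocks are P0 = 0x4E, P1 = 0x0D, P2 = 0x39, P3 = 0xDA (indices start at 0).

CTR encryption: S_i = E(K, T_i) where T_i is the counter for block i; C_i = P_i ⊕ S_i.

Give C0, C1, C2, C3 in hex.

C0: T = 0x56, S = E(K, T) = 0xE9; 0x4E ⊕ 0xE9 = 0xA7.
C1: T = 0x57, S = E(K, T) = 0xE8; 0x0D ⊕ 0xE8 = 0xE5.
C2: T = 0x58, S = E(K, T) = 0xE7; 0x39 ⊕ 0xE7 = 0xDE.
C3: T = 0x59, S = E(K, T) = 0xE6; 0xDA ⊕ 0xE6 = 0x3C.

C0 = 0xA7, C1 = 0xE5, C2 = 0xDE, C3 = 0x3C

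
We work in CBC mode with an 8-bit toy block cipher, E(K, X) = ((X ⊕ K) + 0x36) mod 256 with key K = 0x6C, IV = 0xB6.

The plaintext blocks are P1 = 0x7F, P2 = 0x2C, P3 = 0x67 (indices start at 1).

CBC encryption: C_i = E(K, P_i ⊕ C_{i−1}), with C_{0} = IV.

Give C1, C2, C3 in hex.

C1 = 0xDB, C2 = 0xD1, C3 = 0x10

C1: P1 ⊕ 0xB6 = 0xC9; E(K, 0xC9) = 0xDB.
C2: P2 ⊕ 0xDB = 0xF7; E(K, 0xF7) = 0xD1.
C3: P3 ⊕ 0xD1 = 0xB6; E(K, 0xB6) = 0x10.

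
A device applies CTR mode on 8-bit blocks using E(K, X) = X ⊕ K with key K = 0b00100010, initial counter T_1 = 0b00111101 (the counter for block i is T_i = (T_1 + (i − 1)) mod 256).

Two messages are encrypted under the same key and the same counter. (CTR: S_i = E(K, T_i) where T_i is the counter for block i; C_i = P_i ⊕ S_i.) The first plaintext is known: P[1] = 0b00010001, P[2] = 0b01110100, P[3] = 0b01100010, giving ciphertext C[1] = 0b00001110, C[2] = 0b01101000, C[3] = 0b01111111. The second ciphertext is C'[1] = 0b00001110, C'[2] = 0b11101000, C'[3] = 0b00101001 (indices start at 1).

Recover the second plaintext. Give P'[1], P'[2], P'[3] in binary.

In CTR with a reused counter, both messages share the same keystream S_i, so C_i ⊕ C'_i = P_i ⊕ P'_i and thus P'_i = P_i ⊕ C_i ⊕ C'_i.
P'[1]: 0b00010001 ⊕ 0b00001110 ⊕ 0b00001110 = 0b00010001.
P'[2]: 0b01110100 ⊕ 0b01101000 ⊕ 0b11101000 = 0b11110100.
P'[3]: 0b01100010 ⊕ 0b01111111 ⊕ 0b00101001 = 0b00110100.

P'[1] = 0b00010001, P'[2] = 0b11110100, P'[3] = 0b00110100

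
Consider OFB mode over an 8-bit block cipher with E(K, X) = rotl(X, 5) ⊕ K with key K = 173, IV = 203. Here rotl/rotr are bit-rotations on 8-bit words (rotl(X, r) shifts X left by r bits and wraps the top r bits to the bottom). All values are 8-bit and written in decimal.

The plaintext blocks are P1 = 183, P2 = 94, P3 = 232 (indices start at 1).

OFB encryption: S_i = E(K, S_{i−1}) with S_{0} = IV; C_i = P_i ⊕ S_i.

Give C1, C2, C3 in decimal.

C1 = 99, C2 = 105, C3 = 163

C1: S = E(K, 203) = 212; 183 ⊕ 212 = 99.
C2: S = E(K, 212) = 55; 94 ⊕ 55 = 105.
C3: S = E(K, 55) = 75; 232 ⊕ 75 = 163.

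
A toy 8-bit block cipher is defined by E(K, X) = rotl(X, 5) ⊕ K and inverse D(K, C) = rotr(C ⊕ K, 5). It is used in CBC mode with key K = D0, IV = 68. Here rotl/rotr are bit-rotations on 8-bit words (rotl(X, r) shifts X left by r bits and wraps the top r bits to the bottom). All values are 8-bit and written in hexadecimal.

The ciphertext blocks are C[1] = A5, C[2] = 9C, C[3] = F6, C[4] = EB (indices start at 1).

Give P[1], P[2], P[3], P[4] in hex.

CBC decryption: P_i = D(K, C_i) ⊕ C_{i−1}, with C_{0} = IV.
P[1]: D(K, A5) = AB; AB ⊕ 68 = C3.
P[2]: D(K, 9C) = 62; 62 ⊕ A5 = C7.
P[3]: D(K, F6) = 31; 31 ⊕ 9C = AD.
P[4]: D(K, EB) = D9; D9 ⊕ F6 = 2F.

P[1] = C3, P[2] = C7, P[3] = AD, P[4] = 2F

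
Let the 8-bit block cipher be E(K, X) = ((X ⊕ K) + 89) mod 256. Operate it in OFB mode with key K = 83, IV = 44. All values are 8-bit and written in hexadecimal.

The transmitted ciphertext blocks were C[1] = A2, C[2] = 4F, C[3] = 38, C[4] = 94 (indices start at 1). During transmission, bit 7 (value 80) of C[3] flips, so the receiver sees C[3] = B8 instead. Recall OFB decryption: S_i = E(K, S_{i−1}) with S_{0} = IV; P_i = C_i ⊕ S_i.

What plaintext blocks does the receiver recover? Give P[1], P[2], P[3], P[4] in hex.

P[1] = F2, P[2] = 13, P[3] = D0, P[4] = E0

Only C[3] changed, to B8. In OFB, a change in C_i flips the same bit in P_i only; the keystream is unaffected. Decrypting the received ciphertext:
P[1]: S = E(K, 44) = 50; A2 ⊕ 50 = F2.
P[2]: S = E(K, 50) = 5C; 4F ⊕ 5C = 13.
P[3]: S = E(K, 5C) = 68; B8 ⊕ 68 = D0.
P[4]: S = E(K, 68) = 74; 94 ⊕ 74 = E0.
Blocks that differ from the original plaintext: P[3].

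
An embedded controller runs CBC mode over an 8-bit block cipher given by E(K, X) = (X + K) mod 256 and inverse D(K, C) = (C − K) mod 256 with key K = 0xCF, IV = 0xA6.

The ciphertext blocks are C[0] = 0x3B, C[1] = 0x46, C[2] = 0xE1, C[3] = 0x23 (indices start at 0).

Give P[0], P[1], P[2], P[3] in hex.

P[0] = 0xCA, P[1] = 0x4C, P[2] = 0x54, P[3] = 0xB5

CBC decryption: P_i = D(K, C_i) ⊕ C_{i−1}, with C_{−1} = IV.
P[0]: D(K, 0x3B) = 0x6C; 0x6C ⊕ 0xA6 = 0xCA.
P[1]: D(K, 0x46) = 0x77; 0x77 ⊕ 0x3B = 0x4C.
P[2]: D(K, 0xE1) = 0x12; 0x12 ⊕ 0x46 = 0x54.
P[3]: D(K, 0x23) = 0x54; 0x54 ⊕ 0xE1 = 0xB5.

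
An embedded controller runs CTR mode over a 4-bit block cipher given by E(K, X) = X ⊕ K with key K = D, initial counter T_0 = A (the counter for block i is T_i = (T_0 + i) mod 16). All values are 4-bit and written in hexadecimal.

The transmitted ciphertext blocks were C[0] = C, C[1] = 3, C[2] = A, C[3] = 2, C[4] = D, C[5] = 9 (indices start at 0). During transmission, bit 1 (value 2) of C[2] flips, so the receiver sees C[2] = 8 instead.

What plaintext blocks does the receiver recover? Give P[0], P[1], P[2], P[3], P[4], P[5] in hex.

P[0] = B, P[1] = 5, P[2] = 9, P[3] = 2, P[4] = E, P[5] = B

CTR decryption: S_i = E(K, T_i) where T_i is the counter for block i; P_i = C_i ⊕ S_i.
Only C[2] changed, to 8. In CTR, a change in C_i flips the same bit in P_i only; the keystream is unaffected. Decrypting the received ciphertext:
P[0]: T = A, S = E(K, T) = 7; C ⊕ 7 = B.
P[1]: T = B, S = E(K, T) = 6; 3 ⊕ 6 = 5.
P[2]: T = C, S = E(K, T) = 1; 8 ⊕ 1 = 9.
P[3]: T = D, S = E(K, T) = 0; 2 ⊕ 0 = 2.
P[4]: T = E, S = E(K, T) = 3; D ⊕ 3 = E.
P[5]: T = F, S = E(K, T) = 2; 9 ⊕ 2 = B.
Blocks that differ from the original plaintext: P[2].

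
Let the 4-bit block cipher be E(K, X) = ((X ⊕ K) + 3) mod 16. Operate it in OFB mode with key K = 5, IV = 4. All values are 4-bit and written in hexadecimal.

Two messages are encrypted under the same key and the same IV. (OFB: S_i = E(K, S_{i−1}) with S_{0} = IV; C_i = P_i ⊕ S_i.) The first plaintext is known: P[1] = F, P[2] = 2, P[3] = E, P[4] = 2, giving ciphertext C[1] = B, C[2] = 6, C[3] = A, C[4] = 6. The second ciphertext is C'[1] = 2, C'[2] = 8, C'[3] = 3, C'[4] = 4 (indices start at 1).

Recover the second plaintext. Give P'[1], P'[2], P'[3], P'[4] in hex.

In OFB with a reused IV, both messages share the same keystream S_i, so C_i ⊕ C'_i = P_i ⊕ P'_i and thus P'_i = P_i ⊕ C_i ⊕ C'_i.
P'[1]: F ⊕ B ⊕ 2 = 6.
P'[2]: 2 ⊕ 6 ⊕ 8 = C.
P'[3]: E ⊕ A ⊕ 3 = 7.
P'[4]: 2 ⊕ 6 ⊕ 4 = 0.

P'[1] = 6, P'[2] = C, P'[3] = 7, P'[4] = 0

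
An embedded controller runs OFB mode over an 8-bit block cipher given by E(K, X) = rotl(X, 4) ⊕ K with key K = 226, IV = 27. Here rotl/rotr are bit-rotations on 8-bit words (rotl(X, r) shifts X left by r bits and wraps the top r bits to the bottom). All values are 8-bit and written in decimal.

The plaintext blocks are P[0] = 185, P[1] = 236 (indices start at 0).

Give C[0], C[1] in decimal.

C[0] = 234, C[1] = 59

OFB encryption: S_i = E(K, S_{i−1}) with S_{−1} = IV; C_i = P_i ⊕ S_i.
C[0]: S = E(K, 27) = 83; 185 ⊕ 83 = 234.
C[1]: S = E(K, 83) = 215; 236 ⊕ 215 = 59.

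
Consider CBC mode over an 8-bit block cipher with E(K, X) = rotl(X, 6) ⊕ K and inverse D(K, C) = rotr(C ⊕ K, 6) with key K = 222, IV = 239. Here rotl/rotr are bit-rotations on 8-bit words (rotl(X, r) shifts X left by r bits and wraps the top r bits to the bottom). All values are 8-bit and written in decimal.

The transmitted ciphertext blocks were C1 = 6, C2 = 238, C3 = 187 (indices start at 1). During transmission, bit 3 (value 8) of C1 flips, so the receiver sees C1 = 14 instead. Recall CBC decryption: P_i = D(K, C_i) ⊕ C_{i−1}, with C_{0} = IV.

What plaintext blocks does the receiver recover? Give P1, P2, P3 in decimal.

P1 = 172, P2 = 206, P3 = 123

Only C1 changed, to 14. In CBC, a change in C_i garbles P_i and flips the same bit in P_{i+1}. Decrypting the received ciphertext:
P1: D(K, 14) = 67; 67 ⊕ 239 = 172.
P2: D(K, 238) = 192; 192 ⊕ 14 = 206.
P3: D(K, 187) = 149; 149 ⊕ 238 = 123.
Blocks that differ from the original plaintext: P1, P2.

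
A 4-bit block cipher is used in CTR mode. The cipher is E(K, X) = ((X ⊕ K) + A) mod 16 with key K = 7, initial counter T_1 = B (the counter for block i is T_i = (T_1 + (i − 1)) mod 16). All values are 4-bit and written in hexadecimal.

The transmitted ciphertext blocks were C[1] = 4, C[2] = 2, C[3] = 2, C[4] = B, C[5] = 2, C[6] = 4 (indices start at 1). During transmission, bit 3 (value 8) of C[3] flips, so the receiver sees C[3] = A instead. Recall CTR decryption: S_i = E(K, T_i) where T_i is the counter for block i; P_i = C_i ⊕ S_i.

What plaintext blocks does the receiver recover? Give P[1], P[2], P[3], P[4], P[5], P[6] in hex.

Only C[3] changed, to A. In CTR, a change in C_i flips the same bit in P_i only; the keystream is unaffected. Decrypting the received ciphertext:
P[1]: T = B, S = E(K, T) = 6; 4 ⊕ 6 = 2.
P[2]: T = C, S = E(K, T) = 5; 2 ⊕ 5 = 7.
P[3]: T = D, S = E(K, T) = 4; A ⊕ 4 = E.
P[4]: T = E, S = E(K, T) = 3; B ⊕ 3 = 8.
P[5]: T = F, S = E(K, T) = 2; 2 ⊕ 2 = 0.
P[6]: T = 0, S = E(K, T) = 1; 4 ⊕ 1 = 5.
Blocks that differ from the original plaintext: P[3].

P[1] = 2, P[2] = 7, P[3] = E, P[4] = 8, P[5] = 0, P[6] = 5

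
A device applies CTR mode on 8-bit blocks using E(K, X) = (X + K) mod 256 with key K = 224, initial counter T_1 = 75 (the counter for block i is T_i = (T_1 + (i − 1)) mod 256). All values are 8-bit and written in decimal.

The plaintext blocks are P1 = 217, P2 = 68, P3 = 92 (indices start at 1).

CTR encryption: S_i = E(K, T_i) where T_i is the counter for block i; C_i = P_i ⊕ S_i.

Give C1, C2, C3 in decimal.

C1 = 242, C2 = 104, C3 = 113

C1: T = 75, S = E(K, T) = 43; 217 ⊕ 43 = 242.
C2: T = 76, S = E(K, T) = 44; 68 ⊕ 44 = 104.
C3: T = 77, S = E(K, T) = 45; 92 ⊕ 45 = 113.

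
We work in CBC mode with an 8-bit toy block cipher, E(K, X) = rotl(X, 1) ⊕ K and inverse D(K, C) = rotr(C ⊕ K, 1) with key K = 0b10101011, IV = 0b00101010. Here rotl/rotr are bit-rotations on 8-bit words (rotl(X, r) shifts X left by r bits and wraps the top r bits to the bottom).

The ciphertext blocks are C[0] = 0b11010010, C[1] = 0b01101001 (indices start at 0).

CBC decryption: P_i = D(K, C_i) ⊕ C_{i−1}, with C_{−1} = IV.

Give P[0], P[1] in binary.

P[0]: D(K, 0b11010010) = 0b10111100; 0b10111100 ⊕ 0b00101010 = 0b10010110.
P[1]: D(K, 0b01101001) = 0b01100001; 0b01100001 ⊕ 0b11010010 = 0b10110011.

P[0] = 0b10010110, P[1] = 0b10110011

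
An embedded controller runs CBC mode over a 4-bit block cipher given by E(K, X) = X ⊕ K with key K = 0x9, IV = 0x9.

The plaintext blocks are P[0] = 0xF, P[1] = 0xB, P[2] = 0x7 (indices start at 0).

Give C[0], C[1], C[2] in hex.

C[0] = 0xF, C[1] = 0xD, C[2] = 0x3

CBC encryption: C_i = E(K, P_i ⊕ C_{i−1}), with C_{−1} = IV.
C[0]: P[0] ⊕ 0x9 = 0x6; E(K, 0x6) = 0xF.
C[1]: P[1] ⊕ 0xF = 0x4; E(K, 0x4) = 0xD.
C[2]: P[2] ⊕ 0xD = 0xA; E(K, 0xA) = 0x3.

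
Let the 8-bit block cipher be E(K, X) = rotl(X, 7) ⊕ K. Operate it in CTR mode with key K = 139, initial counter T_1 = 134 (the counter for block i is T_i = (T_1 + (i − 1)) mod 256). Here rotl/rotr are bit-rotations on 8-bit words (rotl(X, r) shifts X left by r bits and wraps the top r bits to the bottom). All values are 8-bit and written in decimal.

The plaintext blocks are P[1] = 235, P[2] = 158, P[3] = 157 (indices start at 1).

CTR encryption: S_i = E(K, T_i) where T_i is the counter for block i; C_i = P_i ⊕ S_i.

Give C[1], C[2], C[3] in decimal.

C[1] = 35, C[2] = 214, C[3] = 82

C[1]: T = 134, S = E(K, T) = 200; 235 ⊕ 200 = 35.
C[2]: T = 135, S = E(K, T) = 72; 158 ⊕ 72 = 214.
C[3]: T = 136, S = E(K, T) = 207; 157 ⊕ 207 = 82.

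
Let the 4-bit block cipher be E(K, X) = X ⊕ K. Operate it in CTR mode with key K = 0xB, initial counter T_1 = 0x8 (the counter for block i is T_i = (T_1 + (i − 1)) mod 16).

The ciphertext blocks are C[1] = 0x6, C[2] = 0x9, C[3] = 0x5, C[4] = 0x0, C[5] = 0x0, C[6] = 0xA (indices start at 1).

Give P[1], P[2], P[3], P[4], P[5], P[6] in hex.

P[1] = 0x5, P[2] = 0xB, P[3] = 0x4, P[4] = 0x0, P[5] = 0x7, P[6] = 0xC

CTR decryption: S_i = E(K, T_i) where T_i is the counter for block i; P_i = C_i ⊕ S_i.
P[1]: T = 0x8, S = E(K, T) = 0x3; 0x6 ⊕ 0x3 = 0x5.
P[2]: T = 0x9, S = E(K, T) = 0x2; 0x9 ⊕ 0x2 = 0xB.
P[3]: T = 0xA, S = E(K, T) = 0x1; 0x5 ⊕ 0x1 = 0x4.
P[4]: T = 0xB, S = E(K, T) = 0x0; 0x0 ⊕ 0x0 = 0x0.
P[5]: T = 0xC, S = E(K, T) = 0x7; 0x0 ⊕ 0x7 = 0x7.
P[6]: T = 0xD, S = E(K, T) = 0x6; 0xA ⊕ 0x6 = 0xC.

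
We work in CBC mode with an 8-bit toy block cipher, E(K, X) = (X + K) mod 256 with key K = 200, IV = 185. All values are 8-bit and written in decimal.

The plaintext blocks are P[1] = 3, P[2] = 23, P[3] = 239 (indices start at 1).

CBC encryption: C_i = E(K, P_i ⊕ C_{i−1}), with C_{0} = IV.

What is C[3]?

C[1]: P[1] ⊕ 185 = 186; E(K, 186) = 130.
C[2]: P[2] ⊕ 130 = 149; E(K, 149) = 93.
C[3]: P[3] ⊕ 93 = 178; E(K, 178) = 122.

C[3] = 122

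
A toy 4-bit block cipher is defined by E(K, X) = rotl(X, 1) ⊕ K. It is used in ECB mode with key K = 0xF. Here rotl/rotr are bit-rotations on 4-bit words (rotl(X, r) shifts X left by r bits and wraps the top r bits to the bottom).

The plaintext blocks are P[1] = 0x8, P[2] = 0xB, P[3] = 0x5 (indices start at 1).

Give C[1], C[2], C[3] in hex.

C[1] = 0xE, C[2] = 0x8, C[3] = 0x5

ECB encryption: C_i = E(K, P_i).
C[1]: E(K, 0x8) = 0xE.
C[2]: E(K, 0xB) = 0x8.
C[3]: E(K, 0x5) = 0x5.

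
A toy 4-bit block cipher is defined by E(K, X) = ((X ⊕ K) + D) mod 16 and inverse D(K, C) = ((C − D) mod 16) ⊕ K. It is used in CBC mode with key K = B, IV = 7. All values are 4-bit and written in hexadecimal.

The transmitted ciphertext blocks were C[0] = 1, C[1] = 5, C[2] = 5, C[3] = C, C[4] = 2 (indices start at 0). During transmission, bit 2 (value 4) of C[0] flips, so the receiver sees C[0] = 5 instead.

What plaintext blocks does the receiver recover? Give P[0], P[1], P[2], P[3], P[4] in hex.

CBC decryption: P_i = D(K, C_i) ⊕ C_{i−1}, with C_{−1} = IV.
Only C[0] changed, to 5. In CBC, a change in C_i garbles P_i and flips the same bit in P_{i+1}. Decrypting the received ciphertext:
P[0]: D(K, 5) = 3; 3 ⊕ 7 = 4.
P[1]: D(K, 5) = 3; 3 ⊕ 5 = 6.
P[2]: D(K, 5) = 3; 3 ⊕ 5 = 6.
P[3]: D(K, C) = 4; 4 ⊕ 5 = 1.
P[4]: D(K, 2) = E; E ⊕ C = 2.
Blocks that differ from the original plaintext: P[0], P[1].

P[0] = 4, P[1] = 6, P[2] = 6, P[3] = 1, P[4] = 2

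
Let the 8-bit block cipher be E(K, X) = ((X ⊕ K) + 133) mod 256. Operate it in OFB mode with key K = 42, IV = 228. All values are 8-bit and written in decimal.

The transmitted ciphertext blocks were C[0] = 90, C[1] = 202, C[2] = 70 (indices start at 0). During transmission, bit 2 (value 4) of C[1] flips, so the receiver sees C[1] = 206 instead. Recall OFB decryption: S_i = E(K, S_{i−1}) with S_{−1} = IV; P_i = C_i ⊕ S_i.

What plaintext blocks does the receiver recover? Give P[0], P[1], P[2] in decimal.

Only C[1] changed, to 206. In OFB, a change in C_i flips the same bit in P_i only; the keystream is unaffected. Decrypting the received ciphertext:
P[0]: S = E(K, 228) = 83; 90 ⊕ 83 = 9.
P[1]: S = E(K, 83) = 254; 206 ⊕ 254 = 48.
P[2]: S = E(K, 254) = 89; 70 ⊕ 89 = 31.
Blocks that differ from the original plaintext: P[1].

P[0] = 9, P[1] = 48, P[2] = 31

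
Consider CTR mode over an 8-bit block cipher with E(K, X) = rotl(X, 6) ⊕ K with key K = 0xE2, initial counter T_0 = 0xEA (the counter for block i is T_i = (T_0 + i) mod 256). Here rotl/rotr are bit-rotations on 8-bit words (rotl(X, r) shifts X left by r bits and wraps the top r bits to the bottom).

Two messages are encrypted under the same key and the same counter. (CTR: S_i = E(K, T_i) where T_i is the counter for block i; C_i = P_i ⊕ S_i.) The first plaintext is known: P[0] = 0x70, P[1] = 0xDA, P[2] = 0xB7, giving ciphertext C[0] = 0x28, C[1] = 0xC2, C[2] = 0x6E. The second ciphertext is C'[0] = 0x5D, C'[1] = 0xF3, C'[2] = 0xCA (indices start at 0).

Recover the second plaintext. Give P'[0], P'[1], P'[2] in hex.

P'[0] = 0x05, P'[1] = 0xEB, P'[2] = 0x13

In CTR with a reused counter, both messages share the same keystream S_i, so C_i ⊕ C'_i = P_i ⊕ P'_i and thus P'_i = P_i ⊕ C_i ⊕ C'_i.
P'[0]: 0x70 ⊕ 0x28 ⊕ 0x5D = 0x05.
P'[1]: 0xDA ⊕ 0xC2 ⊕ 0xF3 = 0xEB.
P'[2]: 0xB7 ⊕ 0x6E ⊕ 0xCA = 0x13.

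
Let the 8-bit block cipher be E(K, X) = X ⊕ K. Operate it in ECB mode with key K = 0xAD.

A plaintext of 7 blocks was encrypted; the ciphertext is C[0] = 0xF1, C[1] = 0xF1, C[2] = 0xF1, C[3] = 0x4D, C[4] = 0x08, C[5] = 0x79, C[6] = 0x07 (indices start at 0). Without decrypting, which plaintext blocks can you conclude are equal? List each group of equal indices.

ECB encrypts each block independently with the same key, so equal ciphertext blocks imply equal plaintext blocks.
C[0] = C[1] = C[2] = 0xF1, so P[0] = P[1] = P[2].

P[0] = P[1] = P[2]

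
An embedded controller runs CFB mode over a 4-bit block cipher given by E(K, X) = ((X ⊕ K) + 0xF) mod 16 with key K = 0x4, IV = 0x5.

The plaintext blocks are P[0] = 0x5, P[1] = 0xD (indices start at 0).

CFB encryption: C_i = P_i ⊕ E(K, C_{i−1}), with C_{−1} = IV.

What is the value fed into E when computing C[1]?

0x5

C[0]: E(K, 0x5) = 0x0; 0x5 ⊕ 0x0 = 0x5.
C[1]: E(K, 0x5) = 0x0; 0xD ⊕ 0x0 = 0xD.
So the input to E for block [1] is 0x5.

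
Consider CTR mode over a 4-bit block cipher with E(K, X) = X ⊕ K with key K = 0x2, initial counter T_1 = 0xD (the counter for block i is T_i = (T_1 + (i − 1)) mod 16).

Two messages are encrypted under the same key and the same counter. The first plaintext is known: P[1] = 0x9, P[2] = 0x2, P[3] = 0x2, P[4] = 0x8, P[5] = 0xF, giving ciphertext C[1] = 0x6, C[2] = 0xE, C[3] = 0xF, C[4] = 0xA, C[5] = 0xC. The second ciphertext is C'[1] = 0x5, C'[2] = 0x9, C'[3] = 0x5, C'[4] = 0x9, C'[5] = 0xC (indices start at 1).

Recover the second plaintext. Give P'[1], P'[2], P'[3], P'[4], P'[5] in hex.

In CTR with a reused counter, both messages share the same keystream S_i, so C_i ⊕ C'_i = P_i ⊕ P'_i and thus P'_i = P_i ⊕ C_i ⊕ C'_i.
P'[1]: 0x9 ⊕ 0x6 ⊕ 0x5 = 0xA.
P'[2]: 0x2 ⊕ 0xE ⊕ 0x9 = 0x5.
P'[3]: 0x2 ⊕ 0xF ⊕ 0x5 = 0x8.
P'[4]: 0x8 ⊕ 0xA ⊕ 0x9 = 0xB.
P'[5]: 0xF ⊕ 0xC ⊕ 0xC = 0xF.

P'[1] = 0xA, P'[2] = 0x5, P'[3] = 0x8, P'[4] = 0xB, P'[5] = 0xF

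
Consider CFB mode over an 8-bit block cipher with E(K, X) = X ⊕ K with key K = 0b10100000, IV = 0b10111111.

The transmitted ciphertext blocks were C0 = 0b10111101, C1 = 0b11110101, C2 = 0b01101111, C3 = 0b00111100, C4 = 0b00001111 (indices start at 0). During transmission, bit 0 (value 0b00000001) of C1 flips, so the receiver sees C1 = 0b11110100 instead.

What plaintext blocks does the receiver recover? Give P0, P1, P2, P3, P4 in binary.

CFB decryption: P_i = C_i ⊕ E(K, C_{i−1}), with C_{−1} = IV.
Only C1 changed, to 0b11110100. In CFB, a change in C_i flips the same bit in P_i and garbles P_{i+1}. Decrypting the received ciphertext:
P0: E(K, 0b10111111) = 0b00011111; 0b10111101 ⊕ 0b00011111 = 0b10100010.
P1: E(K, 0b10111101) = 0b00011101; 0b11110100 ⊕ 0b00011101 = 0b11101001.
P2: E(K, 0b11110100) = 0b01010100; 0b01101111 ⊕ 0b01010100 = 0b00111011.
P3: E(K, 0b01101111) = 0b11001111; 0b00111100 ⊕ 0b11001111 = 0b11110011.
P4: E(K, 0b00111100) = 0b10011100; 0b00001111 ⊕ 0b10011100 = 0b10010011.
Blocks that differ from the original plaintext: P1, P2.

P0 = 0b10100010, P1 = 0b11101001, P2 = 0b00111011, P3 = 0b11110011, P4 = 0b10010011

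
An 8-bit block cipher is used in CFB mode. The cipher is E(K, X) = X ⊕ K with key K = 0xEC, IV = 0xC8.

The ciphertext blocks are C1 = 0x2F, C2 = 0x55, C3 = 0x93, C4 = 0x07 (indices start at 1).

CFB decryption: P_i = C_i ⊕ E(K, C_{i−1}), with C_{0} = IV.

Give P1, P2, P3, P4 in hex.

P1: E(K, 0xC8) = 0x24; 0x2F ⊕ 0x24 = 0x0B.
P2: E(K, 0x2F) = 0xC3; 0x55 ⊕ 0xC3 = 0x96.
P3: E(K, 0x55) = 0xB9; 0x93 ⊕ 0xB9 = 0x2A.
P4: E(K, 0x93) = 0x7F; 0x07 ⊕ 0x7F = 0x78.

P1 = 0x0B, P2 = 0x96, P3 = 0x2A, P4 = 0x78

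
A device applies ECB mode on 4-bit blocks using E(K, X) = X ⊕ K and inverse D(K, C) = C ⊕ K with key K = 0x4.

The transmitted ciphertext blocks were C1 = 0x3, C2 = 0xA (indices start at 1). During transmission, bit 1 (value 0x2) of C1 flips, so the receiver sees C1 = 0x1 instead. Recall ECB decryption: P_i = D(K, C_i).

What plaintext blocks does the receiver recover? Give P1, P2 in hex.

P1 = 0x5, P2 = 0xE

Only C1 changed, to 0x1. In ECB, a change in C_i affects only P_i. Decrypting the received ciphertext:
P1: D(K, 0x1) = 0x5.
P2: D(K, 0xA) = 0xE.
Blocks that differ from the original plaintext: P1.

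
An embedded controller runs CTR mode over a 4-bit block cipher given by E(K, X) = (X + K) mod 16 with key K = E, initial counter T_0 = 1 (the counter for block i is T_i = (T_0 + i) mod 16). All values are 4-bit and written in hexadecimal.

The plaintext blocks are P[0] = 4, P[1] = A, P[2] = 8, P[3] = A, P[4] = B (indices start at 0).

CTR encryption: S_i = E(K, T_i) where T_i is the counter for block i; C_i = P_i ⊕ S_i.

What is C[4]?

C[4] = 8

C[0]: T = 1, S = E(K, T) = F; 4 ⊕ F = B.
C[1]: T = 2, S = E(K, T) = 0; A ⊕ 0 = A.
C[2]: T = 3, S = E(K, T) = 1; 8 ⊕ 1 = 9.
C[3]: T = 4, S = E(K, T) = 2; A ⊕ 2 = 8.
C[4]: T = 5, S = E(K, T) = 3; B ⊕ 3 = 8.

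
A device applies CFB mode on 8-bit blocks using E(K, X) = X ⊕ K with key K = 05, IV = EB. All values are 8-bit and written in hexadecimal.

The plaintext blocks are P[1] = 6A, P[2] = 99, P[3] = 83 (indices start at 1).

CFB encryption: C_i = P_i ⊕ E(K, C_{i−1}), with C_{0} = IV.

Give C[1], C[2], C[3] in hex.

C[1]: E(K, EB) = EE; 6A ⊕ EE = 84.
C[2]: E(K, 84) = 81; 99 ⊕ 81 = 18.
C[3]: E(K, 18) = 1D; 83 ⊕ 1D = 9E.

C[1] = 84, C[2] = 18, C[3] = 9E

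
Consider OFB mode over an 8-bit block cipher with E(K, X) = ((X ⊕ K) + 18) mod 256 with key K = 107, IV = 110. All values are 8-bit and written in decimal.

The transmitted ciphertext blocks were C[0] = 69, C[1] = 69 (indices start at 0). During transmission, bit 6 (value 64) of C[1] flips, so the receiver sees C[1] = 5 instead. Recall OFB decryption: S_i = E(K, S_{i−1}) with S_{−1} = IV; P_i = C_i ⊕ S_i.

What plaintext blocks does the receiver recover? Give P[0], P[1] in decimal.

Only C[1] changed, to 5. In OFB, a change in C_i flips the same bit in P_i only; the keystream is unaffected. Decrypting the received ciphertext:
P[0]: S = E(K, 110) = 23; 69 ⊕ 23 = 82.
P[1]: S = E(K, 23) = 142; 5 ⊕ 142 = 139.
Blocks that differ from the original plaintext: P[1].

P[0] = 82, P[1] = 139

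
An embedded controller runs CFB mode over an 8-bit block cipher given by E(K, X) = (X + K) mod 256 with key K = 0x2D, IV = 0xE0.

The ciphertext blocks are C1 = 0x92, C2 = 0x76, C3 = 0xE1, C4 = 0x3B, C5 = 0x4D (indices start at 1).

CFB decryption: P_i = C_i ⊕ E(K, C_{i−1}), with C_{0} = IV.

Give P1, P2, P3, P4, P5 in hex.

P1 = 0x9F, P2 = 0xC9, P3 = 0x42, P4 = 0x35, P5 = 0x25

P1: E(K, 0xE0) = 0x0D; 0x92 ⊕ 0x0D = 0x9F.
P2: E(K, 0x92) = 0xBF; 0x76 ⊕ 0xBF = 0xC9.
P3: E(K, 0x76) = 0xA3; 0xE1 ⊕ 0xA3 = 0x42.
P4: E(K, 0xE1) = 0x0E; 0x3B ⊕ 0x0E = 0x35.
P5: E(K, 0x3B) = 0x68; 0x4D ⊕ 0x68 = 0x25.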